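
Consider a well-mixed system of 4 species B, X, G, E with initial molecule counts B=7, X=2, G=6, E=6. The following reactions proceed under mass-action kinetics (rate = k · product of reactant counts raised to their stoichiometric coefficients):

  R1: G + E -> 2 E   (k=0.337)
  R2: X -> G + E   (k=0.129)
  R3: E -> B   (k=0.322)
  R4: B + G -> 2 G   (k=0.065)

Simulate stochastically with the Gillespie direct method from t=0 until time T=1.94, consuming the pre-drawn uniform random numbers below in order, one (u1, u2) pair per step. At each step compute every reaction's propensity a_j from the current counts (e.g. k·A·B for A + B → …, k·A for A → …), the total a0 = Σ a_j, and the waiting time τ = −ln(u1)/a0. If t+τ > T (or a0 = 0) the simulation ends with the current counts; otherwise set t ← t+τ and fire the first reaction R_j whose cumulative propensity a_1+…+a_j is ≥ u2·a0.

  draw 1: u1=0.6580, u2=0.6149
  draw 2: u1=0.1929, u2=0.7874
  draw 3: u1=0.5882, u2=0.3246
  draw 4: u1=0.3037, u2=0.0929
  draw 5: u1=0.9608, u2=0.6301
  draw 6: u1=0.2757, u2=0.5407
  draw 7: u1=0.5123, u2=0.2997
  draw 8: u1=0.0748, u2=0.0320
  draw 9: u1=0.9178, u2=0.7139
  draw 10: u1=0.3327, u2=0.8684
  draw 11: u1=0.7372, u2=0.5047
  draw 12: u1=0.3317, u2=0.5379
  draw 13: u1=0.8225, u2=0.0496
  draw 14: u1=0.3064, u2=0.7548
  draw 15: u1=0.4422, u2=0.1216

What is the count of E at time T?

t=0.000: B=7 X=2 G=6 E=6
Draw 1: a1=12.132, a2=0.258, a3=1.932, a4=2.730, a0=17.052; τ=−ln(0.6580)/17.052=0.025 → t=0.025; u2·a0=0.6149·17.052=10.485 ≤ a1=12.132 → R1 fires; B=7 X=2 G=5 E=7
Draw 2: a1=11.795, a2=0.258, a3=2.254, a4=2.275, a0=16.582; τ=−ln(0.1929)/16.582=0.099 → t=0.124; u2·a0=0.7874·16.582=13.057; a1+a2=12.053 < 13.057 ≤ a1+…+a3=14.307 → R3 fires; B=8 X=2 G=5 E=6
Draw 3: a1=10.110, a2=0.258, a3=1.932, a4=2.600, a0=14.900; τ=−ln(0.5882)/14.900=0.036 → t=0.159; u2·a0=0.3246·14.900=4.837 ≤ a1=10.110 → R1 fires; B=8 X=2 G=4 E=7
Draw 4: a1=9.436, a2=0.258, a3=2.254, a4=2.080, a0=14.028; τ=−ln(0.3037)/14.028=0.085 → t=0.244; u2·a0=0.0929·14.028=1.303 ≤ a1=9.436 → R1 fires; B=8 X=2 G=3 E=8
Draw 5: a1=8.088, a2=0.258, a3=2.576, a4=1.560, a0=12.482; τ=−ln(0.9608)/12.482=0.003 → t=0.248; u2·a0=0.6301·12.482=7.865 ≤ a1=8.088 → R1 fires; B=8 X=2 G=2 E=9
Draw 6: a1=6.066, a2=0.258, a3=2.898, a4=1.040, a0=10.262; τ=−ln(0.2757)/10.262=0.126 → t=0.373; u2·a0=0.5407·10.262=5.549 ≤ a1=6.066 → R1 fires; B=8 X=2 G=1 E=10
Draw 7: a1=3.370, a2=0.258, a3=3.220, a4=0.520, a0=7.368; τ=−ln(0.5123)/7.368=0.091 → t=0.464; u2·a0=0.2997·7.368=2.208 ≤ a1=3.370 → R1 fires; B=8 X=2 G=0 E=11
Draw 8: a1=0.000, a2=0.258, a3=3.542, a4=0.000, a0=3.800; τ=−ln(0.0748)/3.800=0.682 → t=1.146; u2·a0=0.0320·3.800=0.122; a1=0.000 < 0.122 ≤ a1+a2=0.258 → R2 fires; B=8 X=1 G=1 E=12
Draw 9: a1=4.044, a2=0.129, a3=3.864, a4=0.520, a0=8.557; τ=−ln(0.9178)/8.557=0.010 → t=1.156; u2·a0=0.7139·8.557=6.109; a1+a2=4.173 < 6.109 ≤ a1+…+a3=8.037 → R3 fires; B=9 X=1 G=1 E=11
Draw 10: a1=3.707, a2=0.129, a3=3.542, a4=0.585, a0=7.963; τ=−ln(0.3327)/7.963=0.138 → t=1.294; u2·a0=0.8684·7.963=6.915; a1+a2=3.836 < 6.915 ≤ a1+…+a3=7.378 → R3 fires; B=10 X=1 G=1 E=10
Draw 11: a1=3.370, a2=0.129, a3=3.220, a4=0.650, a0=7.369; τ=−ln(0.7372)/7.369=0.041 → t=1.336; u2·a0=0.5047·7.369=3.719; a1+a2=3.499 < 3.719 ≤ a1+…+a3=6.719 → R3 fires; B=11 X=1 G=1 E=9
Draw 12: a1=3.033, a2=0.129, a3=2.898, a4=0.715, a0=6.775; τ=−ln(0.3317)/6.775=0.163 → t=1.499; u2·a0=0.5379·6.775=3.644; a1+a2=3.162 < 3.644 ≤ a1+…+a3=6.060 → R3 fires; B=12 X=1 G=1 E=8
Draw 13: a1=2.696, a2=0.129, a3=2.576, a4=0.780, a0=6.181; τ=−ln(0.8225)/6.181=0.032 → t=1.530; u2·a0=0.0496·6.181=0.307 ≤ a1=2.696 → R1 fires; B=12 X=1 G=0 E=9
Draw 14: a1=0.000, a2=0.129, a3=2.898, a4=0.000, a0=3.027; τ=−ln(0.3064)/3.027=0.391 → t=1.921; u2·a0=0.7548·3.027=2.285; a1+a2=0.129 < 2.285 ≤ a1+…+a3=3.027 → R3 fires; B=13 X=1 G=0 E=8
Draw 15: a1=0.000, a2=0.129, a3=2.576, a4=0.000, a0=2.705; τ=−ln(0.4422)/2.705=0.302 → t=2.223 > T=1.94: stop.
Read off E at T=1.94: 8

E at T = 8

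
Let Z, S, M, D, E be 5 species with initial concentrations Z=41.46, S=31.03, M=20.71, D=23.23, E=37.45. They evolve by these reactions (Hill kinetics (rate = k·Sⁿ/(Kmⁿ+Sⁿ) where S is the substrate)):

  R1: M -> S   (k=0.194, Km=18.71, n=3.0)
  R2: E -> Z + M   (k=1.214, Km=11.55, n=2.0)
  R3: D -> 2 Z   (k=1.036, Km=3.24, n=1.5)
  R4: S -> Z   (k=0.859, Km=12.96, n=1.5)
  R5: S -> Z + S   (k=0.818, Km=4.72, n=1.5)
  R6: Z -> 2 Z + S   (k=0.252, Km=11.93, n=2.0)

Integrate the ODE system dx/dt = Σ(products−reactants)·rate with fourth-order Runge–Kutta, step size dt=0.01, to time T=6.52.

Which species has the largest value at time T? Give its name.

Dominant species at T: Z

RK4 with dt=0.01: 652 steps to T=6.52. Trajectory (selected grid times):
t=0.00: Z=41.46 S=31.03 M=20.71 D=23.23 E=37.45
t=0.72: Z=44.88 S=30.79 M=21.42 D=22.52 E=36.65
t=1.45: Z=48.35 S=30.56 M=22.14 D=21.81 E=35.85
t=2.17: Z=51.76 S=30.34 M=22.84 D=21.10 E=35.06
t=2.90: Z=55.21 S=30.12 M=23.55 D=20.39 E=34.26
t=3.62: Z=58.60 S=29.90 M=24.24 D=19.69 E=33.48
t=4.35: Z=62.03 S=29.69 M=24.93 D=18.98 E=32.69
t=5.07: Z=65.41 S=29.49 M=25.60 D=18.29 E=31.91
t=5.80: Z=68.82 S=29.28 M=26.28 D=17.58 E=31.13
t=6.52: Z=72.17 S=29.09 M=26.95 D=16.89 E=30.37
At T=6.52: Z=72.17 S=29.09 M=26.95 D=16.89 E=30.37; the largest is Z.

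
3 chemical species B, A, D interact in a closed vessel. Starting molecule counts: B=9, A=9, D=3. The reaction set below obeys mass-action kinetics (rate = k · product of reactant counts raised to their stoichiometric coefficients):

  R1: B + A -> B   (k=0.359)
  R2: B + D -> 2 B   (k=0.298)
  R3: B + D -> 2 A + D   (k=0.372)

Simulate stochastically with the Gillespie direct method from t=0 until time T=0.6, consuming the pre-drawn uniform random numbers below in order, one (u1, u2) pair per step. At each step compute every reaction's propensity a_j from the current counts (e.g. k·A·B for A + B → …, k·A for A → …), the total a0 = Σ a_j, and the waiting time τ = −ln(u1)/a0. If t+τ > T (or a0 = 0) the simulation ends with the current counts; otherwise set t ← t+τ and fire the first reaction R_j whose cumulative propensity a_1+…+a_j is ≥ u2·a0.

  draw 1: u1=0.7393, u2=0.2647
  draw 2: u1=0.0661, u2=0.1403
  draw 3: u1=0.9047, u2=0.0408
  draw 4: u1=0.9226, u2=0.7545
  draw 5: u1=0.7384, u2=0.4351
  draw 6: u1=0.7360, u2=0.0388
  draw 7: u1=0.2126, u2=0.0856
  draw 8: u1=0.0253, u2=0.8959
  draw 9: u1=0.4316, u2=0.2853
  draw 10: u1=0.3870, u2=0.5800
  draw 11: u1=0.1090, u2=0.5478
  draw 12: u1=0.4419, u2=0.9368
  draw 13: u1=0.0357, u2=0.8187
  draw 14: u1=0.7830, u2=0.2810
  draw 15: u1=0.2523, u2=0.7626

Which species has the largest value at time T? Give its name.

t=0.000: B=9 A=9 D=3
Draw 1: a1=29.079, a2=8.046, a3=10.044, a0=47.169; τ=−ln(0.7393)/47.169=0.006 → t=0.006; u2·a0=0.2647·47.169=12.486 ≤ a1=29.079 → R1 fires; B=9 A=8 D=3
Draw 2: a1=25.848, a2=8.046, a3=10.044, a0=43.938; τ=−ln(0.0661)/43.938=0.062 → t=0.068; u2·a0=0.1403·43.938=6.165 ≤ a1=25.848 → R1 fires; B=9 A=7 D=3
Draw 3: a1=22.617, a2=8.046, a3=10.044, a0=40.707; τ=−ln(0.9047)/40.707=0.002 → t=0.071; u2·a0=0.0408·40.707=1.661 ≤ a1=22.617 → R1 fires; B=9 A=6 D=3
Draw 4: a1=19.386, a2=8.046, a3=10.044, a0=37.476; τ=−ln(0.9226)/37.476=0.002 → t=0.073; u2·a0=0.7545·37.476=28.276; a1+a2=27.432 < 28.276 ≤ a1+…+a3=37.476 → R3 fires; B=8 A=8 D=3
Draw 5: a1=22.976, a2=7.152, a3=8.928, a0=39.056; τ=−ln(0.7384)/39.056=0.008 → t=0.081; u2·a0=0.4351·39.056=16.993 ≤ a1=22.976 → R1 fires; B=8 A=7 D=3
Draw 6: a1=20.104, a2=7.152, a3=8.928, a0=36.184; τ=−ln(0.7360)/36.184=0.008 → t=0.089; u2·a0=0.0388·36.184=1.404 ≤ a1=20.104 → R1 fires; B=8 A=6 D=3
Draw 7: a1=17.232, a2=7.152, a3=8.928, a0=33.312; τ=−ln(0.2126)/33.312=0.046 → t=0.136; u2·a0=0.0856·33.312=2.852 ≤ a1=17.232 → R1 fires; B=8 A=5 D=3
Draw 8: a1=14.360, a2=7.152, a3=8.928, a0=30.440; τ=−ln(0.0253)/30.440=0.121 → t=0.256; u2·a0=0.8959·30.440=27.271; a1+a2=21.512 < 27.271 ≤ a1+…+a3=30.440 → R3 fires; B=7 A=7 D=3
Draw 9: a1=17.591, a2=6.258, a3=7.812, a0=31.661; τ=−ln(0.4316)/31.661=0.027 → t=0.283; u2·a0=0.2853·31.661=9.033 ≤ a1=17.591 → R1 fires; B=7 A=6 D=3
Draw 10: a1=15.078, a2=6.258, a3=7.812, a0=29.148; τ=−ln(0.3870)/29.148=0.033 → t=0.315; u2·a0=0.5800·29.148=16.906; a1=15.078 < 16.906 ≤ a1+a2=21.336 → R2 fires; B=8 A=6 D=2
Draw 11: a1=17.232, a2=4.768, a3=5.952, a0=27.952; τ=−ln(0.1090)/27.952=0.079 → t=0.395; u2·a0=0.5478·27.952=15.312 ≤ a1=17.232 → R1 fires; B=8 A=5 D=2
Draw 12: a1=14.360, a2=4.768, a3=5.952, a0=25.080; τ=−ln(0.4419)/25.080=0.033 → t=0.427; u2·a0=0.9368·25.080=23.495; a1+a2=19.128 < 23.495 ≤ a1+…+a3=25.080 → R3 fires; B=7 A=7 D=2
Draw 13: a1=17.591, a2=4.172, a3=5.208, a0=26.971; τ=−ln(0.0357)/26.971=0.124 → t=0.551; u2·a0=0.8187·26.971=22.081; a1+a2=21.763 < 22.081 ≤ a1+…+a3=26.971 → R3 fires; B=6 A=9 D=2
Draw 14: a1=19.386, a2=3.576, a3=4.464, a0=27.426; τ=−ln(0.7830)/27.426=0.009 → t=0.560; u2·a0=0.2810·27.426=7.707 ≤ a1=19.386 → R1 fires; B=6 A=8 D=2
Draw 15: a1=17.232, a2=3.576, a3=4.464, a0=25.272; τ=−ln(0.2523)/25.272=0.054 → t=0.614 > T=0.6: stop.
At T=0.6: B=6 A=8 D=2; the largest is A.

Dominant species at T: A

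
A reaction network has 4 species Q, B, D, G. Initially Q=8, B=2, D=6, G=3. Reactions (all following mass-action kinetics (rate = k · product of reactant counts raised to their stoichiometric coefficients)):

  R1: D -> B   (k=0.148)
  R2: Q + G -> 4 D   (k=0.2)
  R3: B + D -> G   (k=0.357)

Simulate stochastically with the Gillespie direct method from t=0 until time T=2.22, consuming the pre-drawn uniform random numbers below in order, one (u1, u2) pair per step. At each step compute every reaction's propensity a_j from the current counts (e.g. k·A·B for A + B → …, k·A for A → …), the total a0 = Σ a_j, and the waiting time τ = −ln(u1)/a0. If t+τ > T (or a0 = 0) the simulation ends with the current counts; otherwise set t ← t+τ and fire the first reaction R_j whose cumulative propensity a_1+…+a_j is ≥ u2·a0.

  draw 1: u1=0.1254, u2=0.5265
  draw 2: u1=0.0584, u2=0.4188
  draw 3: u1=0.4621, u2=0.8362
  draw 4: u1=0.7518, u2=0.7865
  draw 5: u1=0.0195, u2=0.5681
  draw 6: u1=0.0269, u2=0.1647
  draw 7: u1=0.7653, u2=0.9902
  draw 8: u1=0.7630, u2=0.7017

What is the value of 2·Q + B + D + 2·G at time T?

Value at T = 30

Check how each reaction changes W = 2·Q + B + D + 2·G (weight of products minus weight of reactants):
R1: D -> B: (1·1) − (1·1) = 1 − 1 = 0
R2: Q + G -> 4 D: (1·4) − (2·1 + 2·1) = 4 − 4 = 0
R3: B + D -> G: (2·1) − (1·1 + 1·1) = 2 − 2 = 0
Every reaction leaves W unchanged, so W is conserved and no simulation is needed: W(T) = W(0) = 2·8 + 2 + 6 + 2·3 = 30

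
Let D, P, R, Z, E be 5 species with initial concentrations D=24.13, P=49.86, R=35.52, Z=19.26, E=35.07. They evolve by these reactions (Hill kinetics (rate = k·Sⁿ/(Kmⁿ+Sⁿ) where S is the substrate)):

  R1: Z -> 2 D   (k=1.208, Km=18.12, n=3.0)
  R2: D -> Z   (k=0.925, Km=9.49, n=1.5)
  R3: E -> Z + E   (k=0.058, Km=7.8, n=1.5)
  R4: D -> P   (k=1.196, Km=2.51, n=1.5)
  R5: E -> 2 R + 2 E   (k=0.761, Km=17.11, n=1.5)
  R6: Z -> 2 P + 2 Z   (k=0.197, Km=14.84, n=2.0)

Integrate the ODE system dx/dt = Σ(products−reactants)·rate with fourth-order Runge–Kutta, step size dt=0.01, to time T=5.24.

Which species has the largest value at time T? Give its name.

Dominant species at T: P

RK4 with dt=0.01: 524 steps to T=5.24. Trajectory (selected grid times):
t=0.00: D=24.13 P=49.86 R=35.52 Z=19.26 E=35.07
t=0.58: D=23.80 P=50.67 R=36.18 Z=19.41 E=35.40
t=1.16: D=23.48 P=51.49 R=36.84 Z=19.55 E=35.73
t=1.75: D=23.16 P=52.32 R=37.52 Z=19.69 E=36.07
t=2.33: D=22.86 P=53.13 R=38.18 Z=19.82 E=36.40
t=2.91: D=22.56 P=53.95 R=38.85 Z=19.95 E=36.74
t=3.49: D=22.28 P=54.77 R=39.52 Z=20.07 E=37.07
t=4.08: D=22.00 P=55.60 R=40.21 Z=20.19 E=37.41
t=4.66: D=21.73 P=56.41 R=40.88 Z=20.31 E=37.75
t=5.24: D=21.47 P=57.23 R=41.56 Z=20.42 E=38.09
At T=5.24: D=21.47 P=57.23 R=41.56 Z=20.42 E=38.09; the largest is P.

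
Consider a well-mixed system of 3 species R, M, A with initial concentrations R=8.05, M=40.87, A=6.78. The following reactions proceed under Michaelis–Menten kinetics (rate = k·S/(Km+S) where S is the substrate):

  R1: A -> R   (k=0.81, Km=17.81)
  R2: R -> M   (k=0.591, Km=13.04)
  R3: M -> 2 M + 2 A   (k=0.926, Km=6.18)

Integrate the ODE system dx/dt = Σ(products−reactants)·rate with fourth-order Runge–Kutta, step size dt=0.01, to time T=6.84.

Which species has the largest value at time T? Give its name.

Dominant species at T: M

RK4 with dt=0.01: 684 steps to T=6.84. Trajectory (selected grid times):
t=0.00: R=8.05 M=40.87 A=6.78
t=0.76: R=8.06 M=41.65 A=7.83
t=1.52: R=8.08 M=42.44 A=8.86
t=2.28: R=8.12 M=43.23 A=9.87
t=3.04: R=8.18 M=44.02 A=10.88
t=3.80: R=8.24 M=44.81 A=11.88
t=4.56: R=8.32 M=45.60 A=12.86
t=5.32: R=8.41 M=46.40 A=13.84
t=6.08: R=8.51 M=47.19 A=14.81
t=6.84: R=8.61 M=48.00 A=15.77
At T=6.84: R=8.61 M=48.00 A=15.77; the largest is M.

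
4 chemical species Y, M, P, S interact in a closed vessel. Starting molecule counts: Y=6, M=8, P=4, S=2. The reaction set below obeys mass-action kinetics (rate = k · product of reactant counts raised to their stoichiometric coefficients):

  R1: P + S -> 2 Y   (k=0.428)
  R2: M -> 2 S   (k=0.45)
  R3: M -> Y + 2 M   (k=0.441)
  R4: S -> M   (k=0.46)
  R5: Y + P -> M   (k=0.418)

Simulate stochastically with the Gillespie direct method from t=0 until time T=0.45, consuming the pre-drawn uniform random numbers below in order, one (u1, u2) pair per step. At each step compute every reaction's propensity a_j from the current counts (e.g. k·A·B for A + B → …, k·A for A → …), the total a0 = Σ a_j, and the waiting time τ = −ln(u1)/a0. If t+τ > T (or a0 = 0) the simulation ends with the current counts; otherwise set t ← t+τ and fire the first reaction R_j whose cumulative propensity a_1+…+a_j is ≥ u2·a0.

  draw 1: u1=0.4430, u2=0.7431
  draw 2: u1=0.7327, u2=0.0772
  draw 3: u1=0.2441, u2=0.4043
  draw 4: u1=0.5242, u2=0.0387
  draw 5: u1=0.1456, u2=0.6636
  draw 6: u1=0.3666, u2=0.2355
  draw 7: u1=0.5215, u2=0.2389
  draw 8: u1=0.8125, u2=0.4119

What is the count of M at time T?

M at T = 9

t=0.000: Y=6 M=8 P=4 S=2
Draw 1: a1=3.424, a2=3.600, a3=3.528, a4=0.920, a5=10.032, a0=21.504; τ=−ln(0.4430)/21.504=0.038 → t=0.038; u2·a0=0.7431·21.504=15.980; a1+…+a4=11.472 < 15.980 ≤ a1+…+a5=21.504 → R5 fires; Y=5 M=9 P=3 S=2
Draw 2: a1=2.568, a2=4.050, a3=3.969, a4=0.920, a5=6.270, a0=17.777; τ=−ln(0.7327)/17.777=0.017 → t=0.055; u2·a0=0.0772·17.777=1.372 ≤ a1=2.568 → R1 fires; Y=7 M=9 P=2 S=1
Draw 3: a1=0.856, a2=4.050, a3=3.969, a4=0.460, a5=5.852, a0=15.187; τ=−ln(0.2441)/15.187=0.093 → t=0.148; u2·a0=0.4043·15.187=6.140; a1+a2=4.906 < 6.140 ≤ a1+…+a3=8.875 → R3 fires; Y=8 M=10 P=2 S=1
Draw 4: a1=0.856, a2=4.500, a3=4.410, a4=0.460, a5=6.688, a0=16.914; τ=−ln(0.5242)/16.914=0.038 → t=0.186; u2·a0=0.0387·16.914=0.655 ≤ a1=0.856 → R1 fires; Y=10 M=10 P=1 S=0
Draw 5: a1=0.000, a2=4.500, a3=4.410, a4=0.000, a5=4.180, a0=13.090; τ=−ln(0.1456)/13.090=0.147 → t=0.334; u2·a0=0.6636·13.090=8.687; a1+a2=4.500 < 8.687 ≤ a1+…+a3=8.910 → R3 fires; Y=11 M=11 P=1 S=0
Draw 6: a1=0.000, a2=4.950, a3=4.851, a4=0.000, a5=4.598, a0=14.399; τ=−ln(0.3666)/14.399=0.070 → t=0.403; u2·a0=0.2355·14.399=3.391; a1=0.000 < 3.391 ≤ a1+a2=4.950 → R2 fires; Y=11 M=10 P=1 S=2
Draw 7: a1=0.856, a2=4.500, a3=4.410, a4=0.920, a5=4.598, a0=15.284; τ=−ln(0.5215)/15.284=0.043 → t=0.446; u2·a0=0.2389·15.284=3.651; a1=0.856 < 3.651 ≤ a1+a2=5.356 → R2 fires; Y=11 M=9 P=1 S=4
Draw 8: a1=1.712, a2=4.050, a3=3.969, a4=1.840, a5=4.598, a0=16.169; τ=−ln(0.8125)/16.169=0.013 → t=0.459 > T=0.45: stop.
Read off M at T=0.45: 9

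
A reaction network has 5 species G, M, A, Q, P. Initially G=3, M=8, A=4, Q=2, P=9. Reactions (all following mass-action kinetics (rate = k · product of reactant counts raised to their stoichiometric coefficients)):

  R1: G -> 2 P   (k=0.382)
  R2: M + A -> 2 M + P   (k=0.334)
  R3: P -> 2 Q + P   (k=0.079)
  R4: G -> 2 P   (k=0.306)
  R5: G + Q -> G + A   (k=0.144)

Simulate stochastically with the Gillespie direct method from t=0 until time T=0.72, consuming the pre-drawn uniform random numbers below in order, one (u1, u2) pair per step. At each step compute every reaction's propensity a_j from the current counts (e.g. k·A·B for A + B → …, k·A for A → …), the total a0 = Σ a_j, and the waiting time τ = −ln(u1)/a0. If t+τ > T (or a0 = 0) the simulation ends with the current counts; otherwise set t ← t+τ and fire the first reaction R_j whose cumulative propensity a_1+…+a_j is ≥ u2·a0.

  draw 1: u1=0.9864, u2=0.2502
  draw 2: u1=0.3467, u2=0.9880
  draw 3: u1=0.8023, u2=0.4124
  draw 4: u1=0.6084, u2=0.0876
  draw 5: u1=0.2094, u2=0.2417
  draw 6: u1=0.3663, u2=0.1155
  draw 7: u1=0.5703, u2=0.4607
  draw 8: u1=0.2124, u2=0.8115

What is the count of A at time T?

t=0.000: G=3 M=8 A=4 Q=2 P=9
Draw 1: a1=1.146, a2=10.688, a3=0.711, a4=0.918, a5=0.864, a0=14.327; τ=−ln(0.9864)/14.327=0.001 → t=0.001; u2·a0=0.2502·14.327=3.585; a1=1.146 < 3.585 ≤ a1+a2=11.834 → R2 fires; G=3 M=9 A=3 Q=2 P=10
Draw 2: a1=1.146, a2=9.018, a3=0.790, a4=0.918, a5=0.864, a0=12.736; τ=−ln(0.3467)/12.736=0.083 → t=0.084; u2·a0=0.9880·12.736=12.583; a1+…+a4=11.872 < 12.583 ≤ a1+…+a5=12.736 → R5 fires; G=3 M=9 A=4 Q=1 P=10
Draw 3: a1=1.146, a2=12.024, a3=0.790, a4=0.918, a5=0.432, a0=15.310; τ=−ln(0.8023)/15.310=0.014 → t=0.099; u2·a0=0.4124·15.310=6.314; a1=1.146 < 6.314 ≤ a1+a2=13.170 → R2 fires; G=3 M=10 A=3 Q=1 P=11
Draw 4: a1=1.146, a2=10.020, a3=0.869, a4=0.918, a5=0.432, a0=13.385; τ=−ln(0.6084)/13.385=0.037 → t=0.136; u2·a0=0.0876·13.385=1.173; a1=1.146 < 1.173 ≤ a1+a2=11.166 → R2 fires; G=3 M=11 A=2 Q=1 P=12
Draw 5: a1=1.146, a2=7.348, a3=0.948, a4=0.918, a5=0.432, a0=10.792; τ=−ln(0.2094)/10.792=0.145 → t=0.281; u2·a0=0.2417·10.792=2.608; a1=1.146 < 2.608 ≤ a1+a2=8.494 → R2 fires; G=3 M=12 A=1 Q=1 P=13
Draw 6: a1=1.146, a2=4.008, a3=1.027, a4=0.918, a5=0.432, a0=7.531; τ=−ln(0.3663)/7.531=0.133 → t=0.414; u2·a0=0.1155·7.531=0.870 ≤ a1=1.146 → R1 fires; G=2 M=12 A=1 Q=1 P=15
Draw 7: a1=0.764, a2=4.008, a3=1.185, a4=0.612, a5=0.288, a0=6.857; τ=−ln(0.5703)/6.857=0.082 → t=0.496; u2·a0=0.4607·6.857=3.159; a1=0.764 < 3.159 ≤ a1+a2=4.772 → R2 fires; G=2 M=13 A=0 Q=1 P=16
Draw 8: a1=0.764, a2=0.000, a3=1.264, a4=0.612, a5=0.288, a0=2.928; τ=−ln(0.2124)/2.928=0.529 → t=1.025 > T=0.72: stop.
Read off A at T=0.72: 0

A at T = 0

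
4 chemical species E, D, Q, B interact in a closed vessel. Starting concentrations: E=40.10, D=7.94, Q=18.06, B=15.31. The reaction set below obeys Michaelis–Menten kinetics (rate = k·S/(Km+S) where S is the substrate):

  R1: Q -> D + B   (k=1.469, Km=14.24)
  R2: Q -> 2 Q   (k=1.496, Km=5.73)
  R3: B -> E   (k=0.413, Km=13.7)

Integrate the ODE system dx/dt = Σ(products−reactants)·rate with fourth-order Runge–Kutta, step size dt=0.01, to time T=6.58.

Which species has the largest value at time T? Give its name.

Dominant species at T: E

RK4 with dt=0.01: 658 steps to T=6.58. Trajectory (selected grid times):
t=0.00: E=40.10 D=7.94 Q=18.06 B=15.31
t=0.73: E=40.26 D=8.54 Q=18.29 B=15.75
t=1.46: E=40.42 D=9.15 Q=18.52 B=16.19
t=2.19: E=40.59 D=9.75 Q=18.74 B=16.64
t=2.92: E=40.75 D=10.36 Q=18.97 B=17.08
t=3.66: E=40.92 D=10.99 Q=19.20 B=17.53
t=4.39: E=41.09 D=11.60 Q=19.43 B=17.98
t=5.12: E=41.27 D=12.22 Q=19.65 B=18.43
t=5.85: E=41.44 D=12.85 Q=19.87 B=18.88
t=6.58: E=41.62 D=13.47 Q=20.10 B=19.33
At T=6.58: E=41.62 D=13.47 Q=20.10 B=19.33; the largest is E.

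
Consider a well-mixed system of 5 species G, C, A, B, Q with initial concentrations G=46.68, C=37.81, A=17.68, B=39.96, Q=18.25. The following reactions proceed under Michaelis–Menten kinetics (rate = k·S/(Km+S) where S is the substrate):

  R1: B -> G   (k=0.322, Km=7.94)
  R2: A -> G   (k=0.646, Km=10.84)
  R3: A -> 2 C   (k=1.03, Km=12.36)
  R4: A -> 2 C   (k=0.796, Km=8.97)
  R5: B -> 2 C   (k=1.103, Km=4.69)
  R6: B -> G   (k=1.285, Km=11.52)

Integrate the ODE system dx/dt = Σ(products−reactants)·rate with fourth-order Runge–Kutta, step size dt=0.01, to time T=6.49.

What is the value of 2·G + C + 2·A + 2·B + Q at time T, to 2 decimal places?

Value at T = 264.70

Check how each reaction changes W = 2·G + C + 2·A + 2·B + Q (weight of products minus weight of reactants):
R1: B -> G: (2·1) − (2·1) = 2 − 2 = 0
R2: A -> G: (2·1) − (2·1) = 2 − 2 = 0
R3: A -> 2 C: (1·2) − (2·1) = 2 − 2 = 0
R4: A -> 2 C: (1·2) − (2·1) = 2 − 2 = 0
R5: B -> 2 C: (1·2) − (2·1) = 2 − 2 = 0
R6: B -> G: (2·1) − (2·1) = 2 − 2 = 0
Every reaction leaves W unchanged, so W is conserved and no simulation is needed: W(T) = W(0) = 2·46.68 + 37.81 + 2·17.68 + 2·39.96 + 18.25 = 264.70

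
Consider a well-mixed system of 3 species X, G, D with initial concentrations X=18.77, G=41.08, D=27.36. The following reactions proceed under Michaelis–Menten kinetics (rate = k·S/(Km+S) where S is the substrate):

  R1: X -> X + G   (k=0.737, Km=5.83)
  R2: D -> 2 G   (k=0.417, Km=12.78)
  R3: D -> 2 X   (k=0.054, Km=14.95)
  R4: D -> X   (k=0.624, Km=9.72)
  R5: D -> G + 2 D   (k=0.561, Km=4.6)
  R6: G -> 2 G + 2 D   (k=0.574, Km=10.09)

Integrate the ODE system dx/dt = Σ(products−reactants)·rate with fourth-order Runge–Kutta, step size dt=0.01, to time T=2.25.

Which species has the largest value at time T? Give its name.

RK4 with dt=0.01: 225 steps to T=2.25. Trajectory (selected grid times):
t=0.00: X=18.77 G=41.08 D=27.36
t=0.25: X=18.90 G=41.60 D=27.52
t=0.50: X=19.04 G=42.12 D=27.67
t=0.75: X=19.17 G=42.64 D=27.83
t=1.00: X=19.30 G=43.16 D=27.99
t=1.25: X=19.44 G=43.68 D=28.14
t=1.50: X=19.57 G=44.20 D=28.30
t=1.75: X=19.70 G=44.73 D=28.46
t=2.00: X=19.84 G=45.25 D=28.62
t=2.25: X=19.97 G=45.78 D=28.77
At T=2.25: X=19.97 G=45.78 D=28.77; the largest is G.

Dominant species at T: G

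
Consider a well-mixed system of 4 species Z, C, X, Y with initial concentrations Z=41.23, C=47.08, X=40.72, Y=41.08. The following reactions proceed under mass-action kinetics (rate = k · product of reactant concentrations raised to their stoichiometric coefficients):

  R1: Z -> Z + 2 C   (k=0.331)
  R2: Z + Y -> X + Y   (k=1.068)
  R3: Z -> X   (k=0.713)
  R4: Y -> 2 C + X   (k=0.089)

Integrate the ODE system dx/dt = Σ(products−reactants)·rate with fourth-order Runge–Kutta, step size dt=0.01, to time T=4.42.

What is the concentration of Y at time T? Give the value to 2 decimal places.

RK4 with dt=0.01: 442 steps to T=4.42. Trajectory (selected grid times):
t=0.00: Z=41.23 C=47.08 X=40.72 Y=41.08
t=0.49: Z=0.00 C=51.20 X=83.70 Y=39.33
t=0.98: Z=0.00 C=54.56 X=85.38 Y=37.65
t=1.47: Z=0.00 C=57.77 X=86.99 Y=36.04
t=1.96: Z=0.00 C=60.84 X=88.53 Y=34.50
t=2.46: Z=0.00 C=63.85 X=90.03 Y=33.00
t=2.95: Z=0.00 C=66.67 X=91.44 Y=31.59
t=3.44: Z=0.00 C=69.36 X=92.78 Y=30.25
t=3.93: Z=0.00 C=71.94 X=94.07 Y=28.96
t=4.42: Z=0.00 C=74.41 X=95.31 Y=27.72
Read off Y at T=4.42: 27.72

Y at T = 27.72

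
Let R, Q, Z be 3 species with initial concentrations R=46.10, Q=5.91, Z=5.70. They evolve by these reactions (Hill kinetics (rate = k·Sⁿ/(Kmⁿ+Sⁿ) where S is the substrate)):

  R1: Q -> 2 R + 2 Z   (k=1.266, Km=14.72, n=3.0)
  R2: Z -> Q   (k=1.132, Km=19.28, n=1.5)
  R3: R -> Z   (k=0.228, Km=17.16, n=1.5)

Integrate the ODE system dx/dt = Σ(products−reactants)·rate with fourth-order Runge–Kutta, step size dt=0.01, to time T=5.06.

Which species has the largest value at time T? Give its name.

Dominant species at T: R

RK4 with dt=0.01: 506 steps to T=5.06. Trajectory (selected grid times):
t=0.00: R=46.10 Q=5.91 Z=5.70
t=0.56: R=46.08 Q=5.96 Z=5.80
t=1.12: R=46.07 Q=6.00 Z=5.90
t=1.69: R=46.05 Q=6.05 Z=6.01
t=2.25: R=46.04 Q=6.10 Z=6.11
t=2.81: R=46.04 Q=6.15 Z=6.21
t=3.37: R=46.03 Q=6.20 Z=6.32
t=3.94: R=46.02 Q=6.25 Z=6.42
t=4.50: R=46.02 Q=6.30 Z=6.52
t=5.06: R=46.02 Q=6.36 Z=6.63
At T=5.06: R=46.02 Q=6.36 Z=6.63; the largest is R.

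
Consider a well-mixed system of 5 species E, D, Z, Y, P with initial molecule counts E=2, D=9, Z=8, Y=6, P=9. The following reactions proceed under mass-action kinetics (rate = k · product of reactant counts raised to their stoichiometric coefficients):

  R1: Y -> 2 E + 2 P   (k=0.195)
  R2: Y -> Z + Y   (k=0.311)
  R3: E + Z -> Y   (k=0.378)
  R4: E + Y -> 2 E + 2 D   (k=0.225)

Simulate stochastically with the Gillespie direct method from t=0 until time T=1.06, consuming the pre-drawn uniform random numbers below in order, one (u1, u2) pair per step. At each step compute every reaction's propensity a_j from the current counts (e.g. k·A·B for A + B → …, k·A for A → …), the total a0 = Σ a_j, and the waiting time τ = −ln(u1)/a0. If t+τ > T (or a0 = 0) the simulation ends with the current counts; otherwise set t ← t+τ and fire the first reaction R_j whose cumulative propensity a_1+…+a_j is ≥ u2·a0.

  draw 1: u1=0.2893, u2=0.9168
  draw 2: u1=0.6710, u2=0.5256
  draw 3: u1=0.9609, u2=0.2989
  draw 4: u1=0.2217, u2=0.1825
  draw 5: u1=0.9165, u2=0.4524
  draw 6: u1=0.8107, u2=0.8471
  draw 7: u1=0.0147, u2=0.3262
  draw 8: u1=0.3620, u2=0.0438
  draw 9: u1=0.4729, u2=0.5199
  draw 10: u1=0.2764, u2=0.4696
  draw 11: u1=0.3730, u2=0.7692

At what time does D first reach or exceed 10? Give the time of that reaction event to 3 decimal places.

t=0.000: E=2 D=9 Z=8 Y=6 P=9
Draw 1: a1=1.170, a2=1.866, a3=6.048, a4=2.700, a0=11.784; τ=−ln(0.2893)/11.784=0.105 → t=0.105; u2·a0=0.9168·11.784=10.804; a1+…+a3=9.084 < 10.804 ≤ a1+…+a4=11.784 → R4 fires; E=3 D=11 Z=8 Y=5 P=9
Draw 2: a1=0.975, a2=1.555, a3=9.072, a4=3.375, a0=14.977; τ=−ln(0.6710)/14.977=0.027 → t=0.132; u2·a0=0.5256·14.977=7.872; a1+a2=2.530 < 7.872 ≤ a1+…+a3=11.602 → R3 fires; E=2 D=11 Z=7 Y=6 P=9
Draw 3: a1=1.170, a2=1.866, a3=5.292, a4=2.700, a0=11.028; τ=−ln(0.9609)/11.028=0.004 → t=0.136; u2·a0=0.2989·11.028=3.296; a1+a2=3.036 < 3.296 ≤ a1+…+a3=8.328 → R3 fires; E=1 D=11 Z=6 Y=7 P=9
Draw 4: a1=1.365, a2=2.177, a3=2.268, a4=1.575, a0=7.385; τ=−ln(0.2217)/7.385=0.204 → t=0.339; u2·a0=0.1825·7.385=1.348 ≤ a1=1.365 → R1 fires; E=3 D=11 Z=6 Y=6 P=11
Draw 5: a1=1.170, a2=1.866, a3=6.804, a4=4.050, a0=13.890; τ=−ln(0.9165)/13.890=0.006 → t=0.346; u2·a0=0.4524·13.890=6.284; a1+a2=3.036 < 6.284 ≤ a1+…+a3=9.840 → R3 fires; E=2 D=11 Z=5 Y=7 P=11
Draw 6: a1=1.365, a2=2.177, a3=3.780, a4=3.150, a0=10.472; τ=−ln(0.8107)/10.472=0.020 → t=0.366; u2·a0=0.8471·10.472=8.871; a1+…+a3=7.322 < 8.871 ≤ a1+…+a4=10.472 → R4 fires; E=3 D=13 Z=5 Y=6 P=11
Draw 7: a1=1.170, a2=1.866, a3=5.670, a4=4.050, a0=12.756; τ=−ln(0.0147)/12.756=0.331 → t=0.697; u2·a0=0.3262·12.756=4.161; a1+a2=3.036 < 4.161 ≤ a1+…+a3=8.706 → R3 fires; E=2 D=13 Z=4 Y=7 P=11
Draw 8: a1=1.365, a2=2.177, a3=3.024, a4=3.150, a0=9.716; τ=−ln(0.3620)/9.716=0.105 → t=0.801; u2·a0=0.0438·9.716=0.426 ≤ a1=1.365 → R1 fires; E=4 D=13 Z=4 Y=6 P=13
Draw 9: a1=1.170, a2=1.866, a3=6.048, a4=5.400, a0=14.484; τ=−ln(0.4729)/14.484=0.052 → t=0.853; u2·a0=0.5199·14.484=7.530; a1+a2=3.036 < 7.530 ≤ a1+…+a3=9.084 → R3 fires; E=3 D=13 Z=3 Y=7 P=13
Draw 10: a1=1.365, a2=2.177, a3=3.402, a4=4.725, a0=11.669; τ=−ln(0.2764)/11.669=0.110 → t=0.963; u2·a0=0.4696·11.669=5.480; a1+a2=3.542 < 5.480 ≤ a1+…+a3=6.944 → R3 fires; E=2 D=13 Z=2 Y=8 P=13
Draw 11: a1=1.560, a2=2.488, a3=1.512, a4=3.600, a0=9.160; τ=−ln(0.3730)/9.160=0.108 → t=1.071 > T=1.06: stop.
D first becomes ≥ 10 when it reaches 11 at the event at t=0.105.

Threshold first reached at t = 0.105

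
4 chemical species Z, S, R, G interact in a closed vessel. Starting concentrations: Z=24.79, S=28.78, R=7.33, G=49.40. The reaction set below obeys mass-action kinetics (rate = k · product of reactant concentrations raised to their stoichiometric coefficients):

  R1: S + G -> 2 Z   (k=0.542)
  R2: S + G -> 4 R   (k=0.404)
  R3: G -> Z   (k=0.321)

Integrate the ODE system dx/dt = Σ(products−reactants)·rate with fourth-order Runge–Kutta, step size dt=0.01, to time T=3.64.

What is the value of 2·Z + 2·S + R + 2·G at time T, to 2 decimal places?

Value at T = 213.27

Check how each reaction changes W = 2·Z + 2·S + R + 2·G (weight of products minus weight of reactants):
R1: S + G -> 2 Z: (2·2) − (2·1 + 2·1) = 4 − 4 = 0
R2: S + G -> 4 R: (1·4) − (2·1 + 2·1) = 4 − 4 = 0
R3: G -> Z: (2·1) − (2·1) = 2 − 2 = 0
Every reaction leaves W unchanged, so W is conserved and no simulation is needed: W(T) = W(0) = 2·24.79 + 2·28.78 + 7.33 + 2·49.40 = 213.27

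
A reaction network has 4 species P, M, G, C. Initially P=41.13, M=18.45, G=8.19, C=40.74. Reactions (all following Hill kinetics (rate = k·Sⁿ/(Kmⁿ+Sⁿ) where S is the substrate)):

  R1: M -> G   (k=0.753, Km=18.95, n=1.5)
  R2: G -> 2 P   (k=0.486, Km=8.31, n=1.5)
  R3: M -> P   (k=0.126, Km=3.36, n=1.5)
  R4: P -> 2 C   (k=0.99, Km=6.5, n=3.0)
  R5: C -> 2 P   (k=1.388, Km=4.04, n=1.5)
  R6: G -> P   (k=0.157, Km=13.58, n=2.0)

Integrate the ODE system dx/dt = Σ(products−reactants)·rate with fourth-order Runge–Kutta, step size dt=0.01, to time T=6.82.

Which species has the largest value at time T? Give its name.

RK4 with dt=0.01: 682 steps to T=6.82. Trajectory (selected grid times):
t=0.00: P=41.13 M=18.45 G=8.19 C=40.74
t=0.76: P=42.91 M=18.08 G=8.25 C=41.22
t=1.52: P=44.70 M=17.72 G=8.31 C=41.69
t=2.27: P=46.47 M=17.37 G=8.36 C=42.16
t=3.03: P=48.26 M=17.01 G=8.41 C=42.64
t=3.79: P=50.05 M=16.67 G=8.45 C=43.11
t=4.55: P=51.85 M=16.32 G=8.48 C=43.59
t=5.30: P=53.62 M=15.99 G=8.51 C=44.06
t=6.06: P=55.42 M=15.65 G=8.54 C=44.54
t=6.82: P=57.22 M=15.32 G=8.56 C=45.01
At T=6.82: P=57.22 M=15.32 G=8.56 C=45.01; the largest is P.

Dominant species at T: P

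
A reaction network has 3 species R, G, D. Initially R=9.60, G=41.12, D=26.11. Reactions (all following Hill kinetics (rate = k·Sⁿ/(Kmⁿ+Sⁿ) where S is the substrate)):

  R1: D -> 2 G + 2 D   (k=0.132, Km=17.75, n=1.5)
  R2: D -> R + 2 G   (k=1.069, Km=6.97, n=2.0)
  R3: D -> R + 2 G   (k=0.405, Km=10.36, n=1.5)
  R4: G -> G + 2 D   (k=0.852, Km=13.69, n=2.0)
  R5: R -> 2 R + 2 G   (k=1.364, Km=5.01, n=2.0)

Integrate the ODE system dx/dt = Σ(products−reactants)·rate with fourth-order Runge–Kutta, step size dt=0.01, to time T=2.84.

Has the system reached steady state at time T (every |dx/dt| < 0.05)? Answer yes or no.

RK4 with dt=0.01: 284 steps to T=2.84. Trajectory (selected grid times):
t=0.00: R=9.60 G=41.12 D=26.11
t=0.32: R=10.37 G=42.72 D=26.21
t=0.63: R=11.13 G=44.29 D=26.30
t=0.95: R=11.92 G=45.92 D=26.41
t=1.26: R=12.69 G=47.52 D=26.51
t=1.58: R=13.50 G=49.19 D=26.62
t=1.89: R=14.28 G=50.81 D=26.72
t=2.21: R=15.10 G=52.50 D=26.83
t=2.52: R=15.89 G=54.14 D=26.95
t=2.84: R=16.72 G=55.84 D=27.06
Rates at T: R1=0.0862, R2=1.0025, R3=0.3274, R4=0.8037, R5=1.2516
dx/dt at T (Σ net stoichiometry × rate): R=+2.5815, G=+5.3355, D=+0.3637
Largest |dx/dt| is |+5.3355| (G) ≥ 0.05 → not steady.

Steady state at T: no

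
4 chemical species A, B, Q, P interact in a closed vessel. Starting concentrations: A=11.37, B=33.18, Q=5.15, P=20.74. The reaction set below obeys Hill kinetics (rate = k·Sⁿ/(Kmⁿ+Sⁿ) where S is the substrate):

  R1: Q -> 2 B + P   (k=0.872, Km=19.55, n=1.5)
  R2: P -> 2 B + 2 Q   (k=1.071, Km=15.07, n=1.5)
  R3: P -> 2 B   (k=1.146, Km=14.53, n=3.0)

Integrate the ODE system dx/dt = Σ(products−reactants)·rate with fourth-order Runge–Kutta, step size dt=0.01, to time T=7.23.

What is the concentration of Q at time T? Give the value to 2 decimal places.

RK4 with dt=0.01: 723 steps to T=7.23. Trajectory (selected grid times):
t=0.00: A=11.37 B=33.18 Q=5.15 P=20.74
t=0.80: A=11.37 B=35.74 Q=6.10 P=19.64
t=1.61: A=11.37 B=38.28 Q=7.00 P=18.60
t=2.41: A=11.37 B=40.73 Q=7.85 P=17.65
t=3.21: A=11.37 B=43.12 Q=8.64 P=16.75
t=4.02: A=11.37 B=45.46 Q=9.39 P=15.92
t=4.82: A=11.37 B=47.71 Q=10.08 P=15.16
t=5.62: A=11.37 B=49.89 Q=10.73 P=14.46
t=6.43: A=11.37 B=52.02 Q=11.35 P=13.81
t=7.23: A=11.37 B=54.07 Q=11.92 P=13.23
Read off Q at T=7.23: 11.92

Q at T = 11.92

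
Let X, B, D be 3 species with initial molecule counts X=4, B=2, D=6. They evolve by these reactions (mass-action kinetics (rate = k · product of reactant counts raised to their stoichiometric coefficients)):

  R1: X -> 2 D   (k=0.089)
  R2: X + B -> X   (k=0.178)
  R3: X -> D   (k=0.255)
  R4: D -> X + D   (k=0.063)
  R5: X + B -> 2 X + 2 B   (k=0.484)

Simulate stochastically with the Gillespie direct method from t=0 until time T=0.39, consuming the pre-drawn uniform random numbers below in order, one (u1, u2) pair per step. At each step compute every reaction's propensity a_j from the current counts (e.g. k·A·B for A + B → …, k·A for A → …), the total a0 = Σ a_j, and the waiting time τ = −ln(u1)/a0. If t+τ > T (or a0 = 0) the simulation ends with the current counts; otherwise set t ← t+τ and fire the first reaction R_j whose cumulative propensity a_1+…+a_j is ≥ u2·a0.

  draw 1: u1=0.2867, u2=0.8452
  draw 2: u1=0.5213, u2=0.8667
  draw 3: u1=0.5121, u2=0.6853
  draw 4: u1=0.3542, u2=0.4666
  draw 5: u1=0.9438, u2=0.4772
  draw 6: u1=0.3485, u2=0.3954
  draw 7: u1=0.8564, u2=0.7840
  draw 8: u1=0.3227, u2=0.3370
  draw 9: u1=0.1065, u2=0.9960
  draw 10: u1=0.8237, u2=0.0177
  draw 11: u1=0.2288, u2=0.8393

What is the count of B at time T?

t=0.000: X=4 B=2 D=6
Draw 1: a1=0.356, a2=1.424, a3=1.020, a4=0.378, a5=3.872, a0=7.050; τ=−ln(0.2867)/7.050=0.177 → t=0.177; u2·a0=0.8452·7.050=5.959; a1+…+a4=3.178 < 5.959 ≤ a1+…+a5=7.050 → R5 fires; X=5 B=3 D=6
Draw 2: a1=0.445, a2=2.670, a3=1.275, a4=0.378, a5=7.260, a0=12.028; τ=−ln(0.5213)/12.028=0.054 → t=0.231; u2·a0=0.8667·12.028=10.425; a1+…+a4=4.768 < 10.425 ≤ a1+…+a5=12.028 → R5 fires; X=6 B=4 D=6
Draw 3: a1=0.534, a2=4.272, a3=1.530, a4=0.378, a5=11.616, a0=18.330; τ=−ln(0.5121)/18.330=0.037 → t=0.268; u2·a0=0.6853·18.330=12.562; a1+…+a4=6.714 < 12.562 ≤ a1+…+a5=18.330 → R5 fires; X=7 B=5 D=6
Draw 4: a1=0.623, a2=6.230, a3=1.785, a4=0.378, a5=16.940, a0=25.956; τ=−ln(0.3542)/25.956=0.040 → t=0.308; u2·a0=0.4666·25.956=12.111; a1+…+a4=9.016 < 12.111 ≤ a1+…+a5=25.956 → R5 fires; X=8 B=6 D=6
Draw 5: a1=0.712, a2=8.544, a3=2.040, a4=0.378, a5=23.232, a0=34.906; τ=−ln(0.9438)/34.906=0.002 → t=0.310; u2·a0=0.4772·34.906=16.657; a1+…+a4=11.674 < 16.657 ≤ a1+…+a5=34.906 → R5 fires; X=9 B=7 D=6
Draw 6: a1=0.801, a2=11.214, a3=2.295, a4=0.378, a5=30.492, a0=45.180; τ=−ln(0.3485)/45.180=0.023 → t=0.333; u2·a0=0.3954·45.180=17.864; a1+…+a4=14.688 < 17.864 ≤ a1+…+a5=45.180 → R5 fires; X=10 B=8 D=6
Draw 7: a1=0.890, a2=14.240, a3=2.550, a4=0.378, a5=38.720, a0=56.778; τ=−ln(0.8564)/56.778=0.003 → t=0.336; u2·a0=0.7840·56.778=44.514; a1+…+a4=18.058 < 44.514 ≤ a1+…+a5=56.778 → R5 fires; X=11 B=9 D=6
Draw 8: a1=0.979, a2=17.622, a3=2.805, a4=0.378, a5=47.916, a0=69.700; τ=−ln(0.3227)/69.700=0.016 → t=0.352; u2·a0=0.3370·69.700=23.489; a1+…+a4=21.784 < 23.489 ≤ a1+…+a5=69.700 → R5 fires; X=12 B=10 D=6
Draw 9: a1=1.068, a2=21.360, a3=3.060, a4=0.378, a5=58.080, a0=83.946; τ=−ln(0.1065)/83.946=0.027 → t=0.378; u2·a0=0.9960·83.946=83.610; a1+…+a4=25.866 < 83.610 ≤ a1+…+a5=83.946 → R5 fires; X=13 B=11 D=6
Draw 10: a1=1.157, a2=25.454, a3=3.315, a4=0.378, a5=69.212, a0=99.516; τ=−ln(0.8237)/99.516=0.002 → t=0.380; u2·a0=0.0177·99.516=1.761; a1=1.157 < 1.761 ≤ a1+a2=26.611 → R2 fires; X=13 B=10 D=6
Draw 11: a1=1.157, a2=23.140, a3=3.315, a4=0.378, a5=62.920, a0=90.910; τ=−ln(0.2288)/90.910=0.016 → t=0.397 > T=0.39: stop.
Read off B at T=0.39: 10

B at T = 10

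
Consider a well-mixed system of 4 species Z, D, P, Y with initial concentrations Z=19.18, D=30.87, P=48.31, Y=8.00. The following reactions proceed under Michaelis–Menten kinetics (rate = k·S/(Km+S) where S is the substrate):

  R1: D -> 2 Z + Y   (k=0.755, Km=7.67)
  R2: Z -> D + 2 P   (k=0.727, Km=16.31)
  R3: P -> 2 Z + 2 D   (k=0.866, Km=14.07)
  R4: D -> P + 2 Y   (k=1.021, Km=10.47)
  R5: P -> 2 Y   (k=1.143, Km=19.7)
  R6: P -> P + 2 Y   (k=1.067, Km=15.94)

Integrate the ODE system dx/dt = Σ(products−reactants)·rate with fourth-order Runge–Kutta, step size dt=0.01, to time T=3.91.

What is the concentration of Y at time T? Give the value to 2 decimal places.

Y at T = 29.01

RK4 with dt=0.01: 391 steps to T=3.91. Trajectory (selected grid times):
t=0.00: Z=19.18 D=30.87 P=48.31 Y=8.00
t=0.43: Z=20.11 D=31.03 P=48.34 Y=10.30
t=0.87: Z=21.05 D=31.20 P=48.38 Y=12.66
t=1.30: Z=21.97 D=31.36 P=48.43 Y=14.97
t=1.74: Z=22.91 D=31.53 P=48.48 Y=17.33
t=2.17: Z=23.83 D=31.70 P=48.54 Y=19.65
t=2.61: Z=24.76 D=31.88 P=48.61 Y=22.01
t=3.04: Z=25.67 D=32.05 P=48.68 Y=24.33
t=3.48: Z=26.60 D=32.24 P=48.76 Y=26.70
t=3.91: Z=27.51 D=32.41 P=48.84 Y=29.01
Read off Y at T=3.91: 29.01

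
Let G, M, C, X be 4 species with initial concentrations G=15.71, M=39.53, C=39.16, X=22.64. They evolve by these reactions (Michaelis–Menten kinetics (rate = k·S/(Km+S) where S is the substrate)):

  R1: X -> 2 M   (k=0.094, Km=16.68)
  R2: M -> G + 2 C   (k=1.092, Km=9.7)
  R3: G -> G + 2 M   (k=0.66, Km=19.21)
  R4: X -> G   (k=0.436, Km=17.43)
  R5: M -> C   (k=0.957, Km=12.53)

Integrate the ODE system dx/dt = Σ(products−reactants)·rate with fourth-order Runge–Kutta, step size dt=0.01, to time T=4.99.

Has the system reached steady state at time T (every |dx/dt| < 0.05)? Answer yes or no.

RK4 with dt=0.01: 499 steps to T=4.99. Trajectory (selected grid times):
t=0.00: G=15.71 M=39.53 C=39.16 X=22.64
t=0.55: G=16.33 M=39.04 C=40.52 X=22.48
t=1.11: G=16.95 M=38.55 C=41.91 X=22.31
t=1.66: G=17.57 M=38.07 C=43.26 X=22.14
t=2.22: G=18.19 M=37.60 C=44.64 X=21.98
t=2.77: G=18.80 M=37.15 C=45.98 X=21.81
t=3.33: G=19.42 M=36.69 C=47.35 X=21.65
t=3.88: G=20.03 M=36.25 C=48.69 X=21.49
t=4.44: G=20.64 M=35.81 C=50.06 X=21.32
t=4.99: G=21.25 M=35.38 C=51.39 X=21.16
Rates at T: R1=0.0526, R2=0.8571, R3=0.3466, R4=0.2391, R5=0.7067
dx/dt at T (Σ net stoichiometry × rate): G=+1.0961, M=-0.7654, C=+2.4208, X=-0.2917
Largest |dx/dt| is |+2.4208| (C) ≥ 0.05 → not steady.

Steady state at T: no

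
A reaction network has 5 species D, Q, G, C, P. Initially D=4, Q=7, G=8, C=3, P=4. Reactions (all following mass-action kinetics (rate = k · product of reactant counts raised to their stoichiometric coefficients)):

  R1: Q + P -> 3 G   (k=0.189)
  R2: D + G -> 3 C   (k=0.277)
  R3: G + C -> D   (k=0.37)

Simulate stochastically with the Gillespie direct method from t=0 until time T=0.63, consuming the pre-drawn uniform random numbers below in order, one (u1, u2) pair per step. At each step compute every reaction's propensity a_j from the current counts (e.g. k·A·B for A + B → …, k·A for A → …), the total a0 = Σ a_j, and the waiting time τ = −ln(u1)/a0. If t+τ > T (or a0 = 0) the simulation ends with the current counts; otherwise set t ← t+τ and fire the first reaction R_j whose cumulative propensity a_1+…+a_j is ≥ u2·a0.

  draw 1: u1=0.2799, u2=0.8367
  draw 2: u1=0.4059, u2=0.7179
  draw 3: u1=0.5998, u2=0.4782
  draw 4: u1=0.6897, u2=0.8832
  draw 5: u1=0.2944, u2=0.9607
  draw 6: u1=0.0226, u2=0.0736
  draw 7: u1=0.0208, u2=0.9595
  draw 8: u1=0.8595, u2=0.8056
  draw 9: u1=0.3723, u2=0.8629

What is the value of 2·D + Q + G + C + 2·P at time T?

Value at T = 34

Check how each reaction changes W = 2·D + Q + G + C + 2·P (weight of products minus weight of reactants):
R1: Q + P -> 3 G: (1·3) − (1·1 + 2·1) = 3 − 3 = 0
R2: D + G -> 3 C: (1·3) − (2·1 + 1·1) = 3 − 3 = 0
R3: G + C -> D: (2·1) − (1·1 + 1·1) = 2 − 2 = 0
Every reaction leaves W unchanged, so W is conserved and no simulation is needed: W(T) = W(0) = 2·4 + 7 + 8 + 3 + 2·4 = 34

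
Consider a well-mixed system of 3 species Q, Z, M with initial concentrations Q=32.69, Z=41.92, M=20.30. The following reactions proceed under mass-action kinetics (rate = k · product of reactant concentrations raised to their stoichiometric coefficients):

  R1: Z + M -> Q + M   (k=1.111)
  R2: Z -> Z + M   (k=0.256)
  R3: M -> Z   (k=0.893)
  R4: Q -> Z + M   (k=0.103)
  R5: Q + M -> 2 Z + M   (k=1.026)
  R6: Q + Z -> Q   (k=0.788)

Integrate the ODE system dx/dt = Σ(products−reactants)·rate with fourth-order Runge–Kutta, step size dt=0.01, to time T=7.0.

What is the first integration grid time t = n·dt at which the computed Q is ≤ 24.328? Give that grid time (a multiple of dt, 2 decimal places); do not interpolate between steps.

Threshold first reached at t = 0.70

RK4 with dt=0.01: 700 steps to T=7.0. Trajectory (selected grid times):
t=0.00: Q=32.69 Z=41.92 M=20.30
t=0.69: Q=24.36 Z=22.15 M=15.79
t=0.70: Q=24.28 Z=22.07 M=15.73
t=0.78: Q=23.61 Z=21.46 M=15.27
t=1.56: Q=18.14 Z=16.43 M=11.45
t=2.33: Q=14.18 Z=12.79 M=8.71
t=3.11: Q=11.21 Z=10.07 M=6.67
t=3.89: Q=9.00 Z=8.05 M=5.18
t=4.67: Q=7.35 Z=6.54 M=4.08
t=5.44: Q=6.10 Z=5.42 M=3.27
t=6.22: Q=5.14 Z=4.55 M=2.66
t=7.00: Q=4.39 Z=3.89 M=2.20
Q(0.69)=24.361 > 24.328 but Q(0.70)=24.276 ≤ 24.328, so the first grid time is t=0.70.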